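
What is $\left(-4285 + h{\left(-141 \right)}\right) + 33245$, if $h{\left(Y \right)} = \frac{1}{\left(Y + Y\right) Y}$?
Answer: $\frac{1151507521}{39762} \approx 28960.0$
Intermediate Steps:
$h{\left(Y \right)} = \frac{1}{2 Y^{2}}$ ($h{\left(Y \right)} = \frac{1}{2 Y Y} = \frac{\frac{1}{2} \frac{1}{Y}}{Y} = \frac{1}{2 Y^{2}}$)
$\left(-4285 + h{\left(-141 \right)}\right) + 33245 = \left(-4285 + \frac{1}{2 \cdot 19881}\right) + 33245 = \left(-4285 + \frac{1}{2} \cdot \frac{1}{19881}\right) + 33245 = \left(-4285 + \frac{1}{39762}\right) + 33245 = - \frac{170380169}{39762} + 33245 = \frac{1151507521}{39762}$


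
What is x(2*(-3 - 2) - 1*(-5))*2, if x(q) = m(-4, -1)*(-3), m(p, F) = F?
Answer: 6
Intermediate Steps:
x(q) = 3 (x(q) = -1*(-3) = 3)
x(2*(-3 - 2) - 1*(-5))*2 = 3*2 = 6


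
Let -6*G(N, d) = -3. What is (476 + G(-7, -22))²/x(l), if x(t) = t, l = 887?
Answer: 908209/3548 ≈ 255.98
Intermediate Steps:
G(N, d) = ½ (G(N, d) = -⅙*(-3) = ½)
(476 + G(-7, -22))²/x(l) = (476 + ½)²/887 = (953/2)²*(1/887) = (908209/4)*(1/887) = 908209/3548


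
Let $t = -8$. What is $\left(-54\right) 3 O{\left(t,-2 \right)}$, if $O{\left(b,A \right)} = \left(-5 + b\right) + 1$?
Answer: $1944$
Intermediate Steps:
$O{\left(b,A \right)} = -4 + b$
$\left(-54\right) 3 O{\left(t,-2 \right)} = \left(-54\right) 3 \left(-4 - 8\right) = \left(-162\right) \left(-12\right) = 1944$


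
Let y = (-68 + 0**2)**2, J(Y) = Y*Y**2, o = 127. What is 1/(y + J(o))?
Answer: 1/2053007 ≈ 4.8709e-7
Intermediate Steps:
J(Y) = Y**3
y = 4624 (y = (-68 + 0)**2 = (-68)**2 = 4624)
1/(y + J(o)) = 1/(4624 + 127**3) = 1/(4624 + 2048383) = 1/2053007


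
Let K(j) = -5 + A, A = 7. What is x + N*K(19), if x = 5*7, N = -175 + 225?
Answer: 135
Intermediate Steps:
N = 50
K(j) = 2 (K(j) = -5 + 7 = 2)
x = 35
x + N*K(19) = 35 + 50*2 = 35 + 100 = 135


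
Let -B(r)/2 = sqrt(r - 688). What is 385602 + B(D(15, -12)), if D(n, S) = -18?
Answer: 385602 - 2*I*sqrt(706) ≈ 3.856e+5 - 53.141*I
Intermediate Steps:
B(r) = -2*sqrt(-688 + r) (B(r) = -2*sqrt(r - 688) = -2*sqrt(-688 + r))
385602 + B(D(15, -12)) = 385602 - 2*sqrt(-688 - 18) = 385602 - 2*I*sqrt(706)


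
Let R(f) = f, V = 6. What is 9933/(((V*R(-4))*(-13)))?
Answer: 3311/104 ≈ 31.837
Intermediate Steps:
9933/(((V*R(-4))*(-13))) = 9933/(((6*(-4))*(-13))) = 9933/((-24*(-13))) = 9933/312 = 9933*(1/312) = 3311/104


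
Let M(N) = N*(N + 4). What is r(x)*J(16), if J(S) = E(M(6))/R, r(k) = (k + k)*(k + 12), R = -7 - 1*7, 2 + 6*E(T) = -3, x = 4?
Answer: 160/21 ≈ 7.6190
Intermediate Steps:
M(N) = N*(4 + N)
E(T) = -⅚ (E(T) = -⅓ + (⅙)*(-3) = -⅓ - ½ = -⅚)
R = -14 (R = -7 - 7 = -14)
r(k) = 2*k*(12 + k) (r(k) = (2*k)*(12 + k) = 2*k*(12 + k))
J(S) = 5/84 (J(S) = -⅚/(-14) = -⅚*(-1/14) = 5/84)
r(x)*J(16) = (2*4*(12 + 4))*(5/84) = (2*4*16)*(5/84) = 128*(5/84) = 160/21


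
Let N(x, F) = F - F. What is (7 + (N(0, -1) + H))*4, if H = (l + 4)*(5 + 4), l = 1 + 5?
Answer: 388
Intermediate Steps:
l = 6
N(x, F) = 0
H = 90 (H = (6 + 4)*(5 + 4) = 10*9 = 90)
(7 + (N(0, -1) + H))*4 = (7 + (0 + 90))*4 = (7 + 90)*4 = 97*4 = 388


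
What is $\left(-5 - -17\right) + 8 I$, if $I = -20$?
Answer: $-148$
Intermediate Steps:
$\left(-5 - -17\right) + 8 I = \left(-5 - -17\right) + 8 \left(-20\right) = \left(-5 + 17\right) - 160 = 12 - 160 = -148$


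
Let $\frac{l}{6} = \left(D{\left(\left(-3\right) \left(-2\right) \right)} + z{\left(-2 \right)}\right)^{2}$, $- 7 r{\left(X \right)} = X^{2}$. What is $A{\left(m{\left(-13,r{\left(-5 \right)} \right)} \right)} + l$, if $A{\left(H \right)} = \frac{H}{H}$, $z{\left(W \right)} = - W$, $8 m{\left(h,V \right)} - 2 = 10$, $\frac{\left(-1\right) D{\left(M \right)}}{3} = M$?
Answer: $1537$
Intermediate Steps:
$D{\left(M \right)} = - 3 M$
$r{\left(X \right)} = - \frac{X^{2}}{7}$
$m{\left(h,V \right)} = \frac{3}{2}$ ($m{\left(h,V \right)} = \frac{1}{4} + \frac{1}{8} \cdot 10 = \frac{1}{4} + \frac{5}{4} = \frac{3}{2}$)
$A{\left(H \right)} = 1$
$l = 1536$ ($l = 6 \left(- 3 \left(\left(-3\right) \left(-2\right)\right) - -2\right)^{2} = 6 \left(\left(-3\right) 6 + 2\right)^{2} = 6 \left(-18 + 2\right)^{2} = 6 \left(-16\right)^{2} = 6 \cdot 256 = 1536$)
$A{\left(m{\left(-13,r{\left(-5 \right)} \right)} \right)} + l = 1 + 1536 = 1537$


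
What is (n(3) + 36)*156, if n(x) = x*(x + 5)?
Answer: 9360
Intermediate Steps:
n(x) = x*(5 + x)
(n(3) + 36)*156 = (3*(5 + 3) + 36)*156 = (3*8 + 36)*156 = (24 + 36)*156 = 60*156 = 9360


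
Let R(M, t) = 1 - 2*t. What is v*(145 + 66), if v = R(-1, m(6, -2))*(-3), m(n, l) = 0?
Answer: -633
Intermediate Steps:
v = -3 (v = (1 - 2*0)*(-3) = (1 + 0)*(-3) = 1*(-3) = -3)
v*(145 + 66) = -3*(145 + 66) = -3*211 = -633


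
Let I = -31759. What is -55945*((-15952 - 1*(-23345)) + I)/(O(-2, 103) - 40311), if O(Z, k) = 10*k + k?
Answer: -681577935/19589 ≈ -34794.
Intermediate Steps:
O(Z, k) = 11*k
-55945*((-15952 - 1*(-23345)) + I)/(O(-2, 103) - 40311) = -55945*((-15952 - 1*(-23345)) - 31759)/(11*103 - 40311) = -55945*((-15952 + 23345) - 31759)/(1133 - 40311) = -55945/((-39178/(7393 - 31759))) = -55945/((-39178/(-24366))) = -55945/((-39178*(-1/24366))) = -55945/19589/12183 = -55945*12183/19589 = -681577935/19589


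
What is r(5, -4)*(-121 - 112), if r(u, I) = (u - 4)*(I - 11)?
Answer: 3495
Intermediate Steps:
r(u, I) = (-11 + I)*(-4 + u) (r(u, I) = (-4 + u)*(-11 + I) = (-11 + I)*(-4 + u))
r(5, -4)*(-121 - 112) = (44 - 11*5 - 4*(-4) - 4*5)*(-121 - 112) = (44 - 55 + 16 - 20)*(-233) = -15*(-233) = 3495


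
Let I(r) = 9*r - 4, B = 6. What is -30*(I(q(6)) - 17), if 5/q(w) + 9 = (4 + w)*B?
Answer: 10260/17 ≈ 603.53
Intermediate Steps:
q(w) = 5/(15 + 6*w) (q(w) = 5/(-9 + (4 + w)*6) = 5/(-9 + (24 + 6*w)) = 5/(15 + 6*w))
I(r) = -4 + 9*r
-30*(I(q(6)) - 17) = -30*((-4 + 9*(5/(3*(5 + 2*6)))) - 17) = -30*((-4 + 9*(5/(3*(5 + 12)))) - 17) = -30*((-4 + 9*((5/3)/17)) - 17) = -30*((-4 + 9*((5/3)*(1/17))) - 17) = -30*((-4 + 9*(5/51)) - 17) = -30*((-4 + 15/17) - 17) = -30*(-53/17 - 17) = -30*(-342/17) = 10260/17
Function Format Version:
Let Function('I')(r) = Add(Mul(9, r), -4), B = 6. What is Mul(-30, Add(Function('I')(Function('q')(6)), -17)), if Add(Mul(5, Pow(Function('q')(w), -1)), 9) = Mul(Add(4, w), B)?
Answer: Rational(10260, 17) ≈ 603.53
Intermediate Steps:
Function('q')(w) = Mul(5, Pow(Add(15, Mul(6, w)), -1)) (Function('q')(w) = Mul(5, Pow(Add(-9, Mul(Add(4, w), 6)), -1)) = Mul(5, Pow(Add(-9, Add(24, Mul(6, w))), -1)) = Mul(5, Pow(Add(15, Mul(6, w)), -1)))
Function('I')(r) = Add(-4, Mul(9, r))
Mul(-30, Add(Function('I')(Function('q')(6)), -17)) = Mul(-30, Add(Add(-4, Mul(9, Mul(Rational(5, 3), Pow(Add(5, Mul(2, 6)), -1)))), -17)) = Mul(-30, Add(Add(-4, Mul(9, Mul(Rational(5, 3), Pow(Add(5, 12), -1)))), -17)) = Mul(-30, Add(Add(-4, Mul(9, Mul(Rational(5, 3), Pow(17, -1)))), -17)) = Mul(-30, Add(Add(-4, Mul(9, Mul(Rational(5, 3), Rational(1, 17)))), -17)) = Mul(-30, Add(Add(-4, Mul(9, Rational(5, 51))), -17)) = Mul(-30, Add(Add(-4, Rational(15, 17)), -17)) = Mul(-30, Add(Rational(-53, 17), -17)) = Mul(-30, Rational(-342, 17)) = Rational(10260, 17)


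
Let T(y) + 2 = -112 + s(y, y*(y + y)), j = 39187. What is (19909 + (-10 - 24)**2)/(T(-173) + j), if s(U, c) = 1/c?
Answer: 252181754/467766327 ≈ 0.53912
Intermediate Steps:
T(y) = -114 + 1/(2*y**2) (T(y) = -2 + (-112 + 1/(y*(y + y))) = -2 + (-112 + 1/(y*(2*y))) = -2 + (-112 + 1/(2*y**2)) = -114 + 1/(2*y**2))
(19909 + (-10 - 24)**2)/(T(-173) + j) = (19909 + (-10 - 24)**2)/((-114 + (1/2)/(-173)**2) + 39187) = (19909 + (-34)**2)/((-114 + (1/2)*(1/29929)) + 39187) = (19909 + 1156)/((-114 + 1/59858) + 39187) = 21065/(-6823811/59858 + 39187) = 21065/(2338831635/59858) = 21065*(59858/2338831635) = 252181754/467766327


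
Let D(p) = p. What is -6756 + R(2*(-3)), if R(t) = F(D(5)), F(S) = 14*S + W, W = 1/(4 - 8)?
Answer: -26745/4 ≈ -6686.3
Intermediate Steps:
W = -¼ (W = 1/(-4) = -¼ ≈ -0.25000)
F(S) = -¼ + 14*S (F(S) = 14*S - ¼ = -¼ + 14*S)
R(t) = 279/4 (R(t) = -¼ + 14*5 = -¼ + 70 = 279/4)
-6756 + R(2*(-3)) = -6756 + 279/4 = -26745/4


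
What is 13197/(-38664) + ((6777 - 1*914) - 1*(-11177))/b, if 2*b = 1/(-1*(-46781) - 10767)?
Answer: 15818178558161/12888 ≈ 1.2274e+9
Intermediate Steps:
b = 1/72028 (b = 1/(2*(-1*(-46781) - 10767)) = 1/(2*(46781 - 10767)) = (½)/36014 = (½)*(1/36014) = 1/72028 ≈ 1.3883e-5)
13197/(-38664) + ((6777 - 1*914) - 1*(-11177))/b = 13197/(-38664) + ((6777 - 1*914) - 1*(-11177))/(1/72028) = 13197*(-1/38664) + ((6777 - 914) + 11177)*72028 = -4399/12888 + (5863 + 11177)*72028 = -4399/12888 + 17040*72028 = -4399/12888 + 1227357120 = 15818178558161/12888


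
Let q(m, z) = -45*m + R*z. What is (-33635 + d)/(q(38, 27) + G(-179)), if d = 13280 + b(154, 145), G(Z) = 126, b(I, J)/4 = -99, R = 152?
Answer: -6917/840 ≈ -8.2345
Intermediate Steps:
q(m, z) = -45*m + 152*z
b(I, J) = -396 (b(I, J) = 4*(-99) = -396)
d = 12884 (d = 13280 - 396 = 12884)
(-33635 + d)/(q(38, 27) + G(-179)) = (-33635 + 12884)/((-45*38 + 152*27) + 126) = -20751/((-1710 + 4104) + 126) = -20751/(2394 + 126) = -20751/2520 = -20751*1/2520 = -6917/840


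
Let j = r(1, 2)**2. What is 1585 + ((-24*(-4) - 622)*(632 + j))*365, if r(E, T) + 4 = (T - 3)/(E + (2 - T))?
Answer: -126135845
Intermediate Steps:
r(E, T) = -4 + (-3 + T)/(2 + E - T) (r(E, T) = -4 + (T - 3)/(E + (2 - T)) = -4 + (-3 + T)/(2 + E - T))
j = 25 (j = ((-11 - 4*1 + 5*2)/(2 + 1 - 1*2))**2 = ((-11 - 4 + 10)/(2 + 1 - 2))**2 = (-5/1)**2 = (1*(-5))**2 = (-5)**2 = 25)
1585 + ((-24*(-4) - 622)*(632 + j))*365 = 1585 + ((-24*(-4) - 622)*(632 + 25))*365 = 1585 + ((96 - 622)*657)*365 = 1585 - 526*657*365 = 1585 - 345582*365 = 1585 - 126137430 = -126135845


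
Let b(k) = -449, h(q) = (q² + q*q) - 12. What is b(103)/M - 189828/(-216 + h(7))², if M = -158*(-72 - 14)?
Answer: -646742741/57409300 ≈ -11.265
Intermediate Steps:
h(q) = -12 + 2*q² (h(q) = (q² + q²) - 12 = 2*q² - 12 = -12 + 2*q²)
M = 13588 (M = -158*(-86) = 13588)
b(103)/M - 189828/(-216 + h(7))² = -449/13588 - 189828/(-216 + (-12 + 2*7²))² = -449*1/13588 - 189828/(-216 + (-12 + 2*49))² = -449/13588 - 189828/(-216 + (-12 + 98))² = -449/13588 - 189828/(-216 + 86)² = -449/13588 - 189828/((-130)²) = -449/13588 - 189828/16900 = -449/13588 - 189828*1/16900 = -449/13588 - 47457/4225 = -646742741/57409300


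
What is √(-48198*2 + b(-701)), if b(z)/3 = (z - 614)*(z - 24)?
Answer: 3*√307081 ≈ 1662.4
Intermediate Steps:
b(z) = 3*(-614 + z)*(-24 + z) (b(z) = 3*((z - 614)*(z - 24)) = 3*((-614 + z)*(-24 + z)) = 3*(-614 + z)*(-24 + z))
√(-48198*2 + b(-701)) = √(-48198*2 + (44208 - 1914*(-701) + 3*(-701)²)) = √(-96396 + (44208 + 1341714 + 3*491401)) = √(-96396 + (44208 + 1341714 + 1474203)) = √(-96396 + 2860125) = √2763729 = 3*√307081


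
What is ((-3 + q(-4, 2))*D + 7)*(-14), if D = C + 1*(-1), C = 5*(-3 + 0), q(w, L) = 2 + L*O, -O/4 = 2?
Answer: -3906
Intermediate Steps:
O = -8 (O = -4*2 = -8)
q(w, L) = 2 - 8*L (q(w, L) = 2 + L*(-8) = 2 - 8*L)
C = -15 (C = 5*(-3) = -15)
D = -16 (D = -15 + 1*(-1) = -15 - 1 = -16)
((-3 + q(-4, 2))*D + 7)*(-14) = ((-3 + (2 - 8*2))*(-16) + 7)*(-14) = ((-3 + (2 - 16))*(-16) + 7)*(-14) = ((-3 - 14)*(-16) + 7)*(-14) = (-17*(-16) + 7)*(-14) = (272 + 7)*(-14) = 279*(-14) = -3906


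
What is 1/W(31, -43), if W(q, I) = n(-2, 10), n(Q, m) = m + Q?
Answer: ⅛ ≈ 0.12500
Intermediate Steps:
n(Q, m) = Q + m
W(q, I) = 8 (W(q, I) = -2 + 10 = 8)
1/W(31, -43) = 1/8 = ⅛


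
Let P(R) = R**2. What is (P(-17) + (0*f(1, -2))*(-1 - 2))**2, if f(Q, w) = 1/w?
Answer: 83521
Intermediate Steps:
(P(-17) + (0*f(1, -2))*(-1 - 2))**2 = ((-17)**2 + (0/(-2))*(-1 - 2))**2 = (289 + (0*(-1/2))*(-3))**2 = (289 + 0*(-3))**2 = (289 + 0)**2 = 289**2 = 83521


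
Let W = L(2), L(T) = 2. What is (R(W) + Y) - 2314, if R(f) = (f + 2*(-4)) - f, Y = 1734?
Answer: -588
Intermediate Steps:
W = 2
R(f) = -8 (R(f) = (f - 8) - f = (-8 + f) - f = -8)
(R(W) + Y) - 2314 = (-8 + 1734) - 2314 = 1726 - 2314 = -588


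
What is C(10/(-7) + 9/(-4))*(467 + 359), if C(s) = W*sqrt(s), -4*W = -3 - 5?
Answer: 118*I*sqrt(721) ≈ 3168.5*I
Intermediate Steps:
W = 2 (W = -(-3 - 5)/4 = -1/4*(-8) = 2)
C(s) = 2*sqrt(s)
C(10/(-7) + 9/(-4))*(467 + 359) = (2*sqrt(10/(-7) + 9/(-4)))*(467 + 359) = (2*sqrt(10*(-1/7) + 9*(-1/4)))*826 = (2*sqrt(-10/7 - 9/4))*826 = (2*sqrt(-103/28))*826 = (2*(I*sqrt(721)/14))*826 = (I*sqrt(721)/7)*826 = 118*I*sqrt(721)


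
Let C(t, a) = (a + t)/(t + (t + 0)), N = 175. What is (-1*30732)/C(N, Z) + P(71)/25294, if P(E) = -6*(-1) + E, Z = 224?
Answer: -12955585337/480586 ≈ -26958.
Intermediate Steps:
C(t, a) = (a + t)/(2*t) (C(t, a) = (a + t)/(t + t) = (a + t)/((2*t)) = (a + t)*(1/(2*t)) = (a + t)/(2*t))
P(E) = 6 + E
(-1*30732)/C(N, Z) + P(71)/25294 = (-1*30732)/(((½)*(224 + 175)/175)) + (6 + 71)/25294 = -30732/((½)*(1/175)*399) + 77*(1/25294) = -30732/57/50 + 77/25294 = -30732*50/57 + 77/25294 = -512200/19 + 77/25294 = -12955585337/480586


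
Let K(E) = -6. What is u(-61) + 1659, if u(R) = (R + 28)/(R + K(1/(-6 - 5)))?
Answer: 111186/67 ≈ 1659.5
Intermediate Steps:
u(R) = (28 + R)/(-6 + R) (u(R) = (R + 28)/(R - 6) = (28 + R)/(-6 + R))
u(-61) + 1659 = (28 - 61)/(-6 - 61) + 1659 = -33/(-67) + 1659 = -1/67*(-33) + 1659 = 33/67 + 1659 = 111186/67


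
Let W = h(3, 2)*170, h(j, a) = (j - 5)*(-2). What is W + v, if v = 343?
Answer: 1023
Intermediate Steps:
h(j, a) = 10 - 2*j (h(j, a) = (-5 + j)*(-2) = 10 - 2*j)
W = 680 (W = (10 - 2*3)*170 = (10 - 6)*170 = 4*170 = 680)
W + v = 680 + 343 = 1023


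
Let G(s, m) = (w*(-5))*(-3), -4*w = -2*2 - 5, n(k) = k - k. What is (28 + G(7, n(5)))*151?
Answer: 37297/4 ≈ 9324.3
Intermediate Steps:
n(k) = 0
w = 9/4 (w = -(-2*2 - 5)/4 = -(-4 - 5)/4 = -1/4*(-9) = 9/4 ≈ 2.2500)
G(s, m) = 135/4 (G(s, m) = ((9/4)*(-5))*(-3) = -45/4*(-3) = 135/4)
(28 + G(7, n(5)))*151 = (28 + 135/4)*151 = (247/4)*151 = 37297/4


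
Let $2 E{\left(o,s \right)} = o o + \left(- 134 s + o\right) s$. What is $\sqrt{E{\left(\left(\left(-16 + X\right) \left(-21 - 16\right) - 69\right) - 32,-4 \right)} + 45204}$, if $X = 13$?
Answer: $\sqrt{44162} \approx 210.15$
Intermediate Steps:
$E{\left(o,s \right)} = \frac{o^{2}}{2} + \frac{s \left(o - 134 s\right)}{2}$ ($E{\left(o,s \right)} = \frac{o o + \left(- 134 s + o\right) s}{2} = \frac{o^{2} + \left(o - 134 s\right) s}{2} = \frac{o^{2} + s \left(o - 134 s\right)}{2} = \frac{o^{2}}{2} + \frac{s \left(o - 134 s\right)}{2}$)
$\sqrt{E{\left(\left(\left(-16 + X\right) \left(-21 - 16\right) - 69\right) - 32,-4 \right)} + 45204} = \sqrt{\left(\frac{\left(\left(\left(-16 + 13\right) \left(-21 - 16\right) - 69\right) - 32\right)^{2}}{2} - 67 \left(-4\right)^{2} + \frac{1}{2} \left(\left(\left(-16 + 13\right) \left(-21 - 16\right) - 69\right) - 32\right) \left(-4\right)\right) + 45204} = \sqrt{\left(\frac{\left(\left(\left(-3\right) \left(-37\right) - 69\right) - 32\right)^{2}}{2} - 1072 + \frac{1}{2} \left(\left(\left(-3\right) \left(-37\right) - 69\right) - 32\right) \left(-4\right)\right) + 45204} = \sqrt{\left(\frac{\left(\left(111 - 69\right) - 32\right)^{2}}{2} - 1072 + \frac{1}{2} \left(\left(111 - 69\right) - 32\right) \left(-4\right)\right) + 45204} = \sqrt{\left(\frac{\left(42 - 32\right)^{2}}{2} - 1072 + \frac{1}{2} \left(42 - 32\right) \left(-4\right)\right) + 45204} = \sqrt{\left(\frac{10^{2}}{2} - 1072 + \frac{1}{2} \cdot 10 \left(-4\right)\right) + 45204} = \sqrt{\left(\frac{1}{2} \cdot 100 - 1072 - 20\right) + 45204} = \sqrt{\left(50 - 1072 - 20\right) + 45204} = \sqrt{-1042 + 45204} = \sqrt{44162}$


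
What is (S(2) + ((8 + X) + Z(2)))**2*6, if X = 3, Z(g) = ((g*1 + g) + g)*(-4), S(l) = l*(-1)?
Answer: 1350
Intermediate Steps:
S(l) = -l
Z(g) = -12*g (Z(g) = ((g + g) + g)*(-4) = (2*g + g)*(-4) = (3*g)*(-4) = -12*g)
(S(2) + ((8 + X) + Z(2)))**2*6 = (-1*2 + ((8 + 3) - 12*2))**2*6 = (-2 + (11 - 24))**2*6 = (-2 - 13)**2*6 = (-15)**2*6 = 225*6 = 1350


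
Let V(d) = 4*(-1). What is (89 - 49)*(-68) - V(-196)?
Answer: -2716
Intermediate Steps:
V(d) = -4
(89 - 49)*(-68) - V(-196) = (89 - 49)*(-68) - 1*(-4) = 40*(-68) + 4 = -2720 + 4 = -2716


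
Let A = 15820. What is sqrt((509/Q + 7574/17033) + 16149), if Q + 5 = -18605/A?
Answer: sqrt(1779964954684433227319)/332841853 ≈ 126.76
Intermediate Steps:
Q = -19541/3164 (Q = -5 - 18605/15820 = -5 - 18605*1/15820 = -5 - 3721/3164 = -19541/3164 ≈ -6.1760)
sqrt((509/Q + 7574/17033) + 16149) = sqrt((509/(-19541/3164) + 7574/17033) + 16149) = sqrt((509*(-3164/19541) + 7574*(1/17033)) + 16149) = sqrt((-1610476/19541 + 7574/17033) + 16149) = sqrt(-27283234174/332841853 + 16149) = sqrt(5347779849923/332841853) = sqrt(1779964954684433227319)/332841853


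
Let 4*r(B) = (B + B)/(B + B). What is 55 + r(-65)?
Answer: 221/4 ≈ 55.250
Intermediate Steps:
r(B) = ¼ (r(B) = ((B + B)/(B + B))/4 = ((2*B)/((2*B)))/4 = ((2*B)*(1/(2*B)))/4 = (¼)*1 = ¼)
55 + r(-65) = 55 + ¼ = 221/4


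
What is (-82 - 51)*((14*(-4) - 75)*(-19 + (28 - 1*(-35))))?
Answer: 766612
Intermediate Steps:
(-82 - 51)*((14*(-4) - 75)*(-19 + (28 - 1*(-35)))) = -133*(-56 - 75)*(-19 + (28 + 35)) = -(-17423)*(-19 + 63) = -(-17423)*44 = -133*(-5764) = 766612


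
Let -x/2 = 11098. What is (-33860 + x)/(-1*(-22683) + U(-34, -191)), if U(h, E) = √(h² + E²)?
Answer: -317879562/128620213 + 14014*√37637/128620213 ≈ -2.4503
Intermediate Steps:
x = -22196 (x = -2*11098 = -22196)
U(h, E) = √(E² + h²)
(-33860 + x)/(-1*(-22683) + U(-34, -191)) = (-33860 - 22196)/(-1*(-22683) + √((-191)² + (-34)²)) = -56056/(22683 + √(36481 + 1156)) = -56056/(22683 + √37637)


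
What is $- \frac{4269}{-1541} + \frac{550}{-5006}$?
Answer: $\frac{10261532}{3857123} \approx 2.6604$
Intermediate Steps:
$- \frac{4269}{-1541} + \frac{550}{-5006} = \left(-4269\right) \left(- \frac{1}{1541}\right) + 550 \left(- \frac{1}{5006}\right) = \frac{4269}{1541} - \frac{275}{2503} = \frac{10261532}{3857123}$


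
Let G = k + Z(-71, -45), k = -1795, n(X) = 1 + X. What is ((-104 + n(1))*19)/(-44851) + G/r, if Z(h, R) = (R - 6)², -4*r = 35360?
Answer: -731461/15249340 ≈ -0.047967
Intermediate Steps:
r = -8840 (r = -¼*35360 = -8840)
Z(h, R) = (-6 + R)²
G = 806 (G = -1795 + (-6 - 45)² = -1795 + (-51)² = -1795 + 2601 = 806)
((-104 + n(1))*19)/(-44851) + G/r = ((-104 + (1 + 1))*19)/(-44851) + 806/(-8840) = ((-104 + 2)*19)*(-1/44851) + 806*(-1/8840) = -102*19*(-1/44851) - 31/340 = -1938*(-1/44851) - 31/340 = 1938/44851 - 31/340 = -731461/15249340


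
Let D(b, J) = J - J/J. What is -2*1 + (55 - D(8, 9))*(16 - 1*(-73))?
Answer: 4181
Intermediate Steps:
D(b, J) = -1 + J (D(b, J) = J - 1*1 = J - 1 = -1 + J)
-2*1 + (55 - D(8, 9))*(16 - 1*(-73)) = -2*1 + (55 - (-1 + 9))*(16 - 1*(-73)) = -2 + (55 - 1*8)*(16 + 73) = -2 + (55 - 8)*89 = -2 + 47*89 = -2 + 4183 = 4181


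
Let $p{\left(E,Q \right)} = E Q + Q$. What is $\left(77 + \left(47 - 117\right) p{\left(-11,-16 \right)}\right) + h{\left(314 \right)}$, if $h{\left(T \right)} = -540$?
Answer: $-11663$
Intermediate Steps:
$p{\left(E,Q \right)} = Q + E Q$
$\left(77 + \left(47 - 117\right) p{\left(-11,-16 \right)}\right) + h{\left(314 \right)} = \left(77 + \left(47 - 117\right) \left(- 16 \left(1 - 11\right)\right)\right) - 540 = \left(77 - 70 \left(\left(-16\right) \left(-10\right)\right)\right) - 540 = \left(77 - 11200\right) - 540 = -11123 - 540 = -11663$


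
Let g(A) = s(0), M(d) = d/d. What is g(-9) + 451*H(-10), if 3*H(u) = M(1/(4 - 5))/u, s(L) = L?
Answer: -451/30 ≈ -15.033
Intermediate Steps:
M(d) = 1
g(A) = 0
H(u) = 1/(3*u) (H(u) = (1/u)/3 = 1/(3*u))
g(-9) + 451*H(-10) = 0 + 451*((⅓)/(-10)) = 0 + 451*((⅓)*(-⅒)) = 0 + 451*(-1/30) = 0 - 451/30 = -451/30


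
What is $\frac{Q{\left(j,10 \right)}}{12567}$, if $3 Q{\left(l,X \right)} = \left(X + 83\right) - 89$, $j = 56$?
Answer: $\frac{4}{37701} \approx 0.0001061$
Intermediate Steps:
$Q{\left(l,X \right)} = -2 + \frac{X}{3}$ ($Q{\left(l,X \right)} = \frac{\left(X + 83\right) - 89}{3} = \frac{\left(83 + X\right) - 89}{3} = \frac{-6 + X}{3} = -2 + \frac{X}{3}$)
$\frac{Q{\left(j,10 \right)}}{12567} = \frac{-2 + \frac{1}{3} \cdot 10}{12567} = \left(-2 + \frac{10}{3}\right) \frac{1}{12567} = \frac{4}{3} \cdot \frac{1}{12567} = \frac{4}{37701}$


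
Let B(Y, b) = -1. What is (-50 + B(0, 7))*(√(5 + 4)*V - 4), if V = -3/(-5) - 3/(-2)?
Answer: -1173/10 ≈ -117.30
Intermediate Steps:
V = 21/10 (V = -3*(-⅕) - 3*(-½) = ⅗ + 3/2 = 21/10 ≈ 2.1000)
(-50 + B(0, 7))*(√(5 + 4)*V - 4) = (-50 - 1)*(√(5 + 4)*(21/10) - 4) = -51*(√9*(21/10) - 4) = -51*(3*(21/10) - 4) = -51*(63/10 - 4) = -51*23/10 = -1173/10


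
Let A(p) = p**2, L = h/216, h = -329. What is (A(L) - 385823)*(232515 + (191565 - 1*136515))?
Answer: -1725471442913185/15552 ≈ -1.1095e+11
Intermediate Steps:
L = -329/216 ≈ -1.5231
(A(L) - 385823)*(232515 + (191565 - 1*136515)) = ((-329/216)**2 - 385823)*(232515 + (191565 - 1*136515)) = (108241/46656 - 385823)*(232515 + (191565 - 136515)) = -18000849647*(232515 + 55050)/46656 = -18000849647/46656*287565 = -1725471442913185/15552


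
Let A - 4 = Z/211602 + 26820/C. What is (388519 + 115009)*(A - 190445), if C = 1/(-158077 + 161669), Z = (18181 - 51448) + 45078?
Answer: 1707370907459744892/35267 ≈ 4.8413e+13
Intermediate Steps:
Z = 11811 (Z = -33267 + 45078 = 11811)
C = 1/3592 ≈ 0.00027840
A = 6795065279033/70534 (A = 4 + (11811/211602 + 26820/(1/3592)) = 4 + (11811*(1/211602) + 26820*3592) = 4 + (3937/70534 + 96337440) = 4 + 6795064996897/70534 = 6795065279033/70534 ≈ 9.6337e+7)
(388519 + 115009)*(A - 190445) = (388519 + 115009)*(6795065279033/70534 - 190445) = 503528*(6781632431403/70534) = 1707370907459744892/35267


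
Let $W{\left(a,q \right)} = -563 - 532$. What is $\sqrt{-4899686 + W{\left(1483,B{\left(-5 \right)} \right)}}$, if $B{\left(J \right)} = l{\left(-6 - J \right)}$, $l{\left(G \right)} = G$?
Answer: $i \sqrt{4900781} \approx 2213.8 i$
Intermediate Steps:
$B{\left(J \right)} = -6 - J$
$W{\left(a,q \right)} = -1095$ ($W{\left(a,q \right)} = -563 - 532 = -1095$)
$\sqrt{-4899686 + W{\left(1483,B{\left(-5 \right)} \right)}} = \sqrt{-4899686 - 1095} = \sqrt{-4900781} = i \sqrt{4900781}$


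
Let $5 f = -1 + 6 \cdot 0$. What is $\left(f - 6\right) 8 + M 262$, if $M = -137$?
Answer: $- \frac{179718}{5} \approx -35944.0$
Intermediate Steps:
$f = - \frac{1}{5}$ ($f = \frac{-1 + 6 \cdot 0}{5} = \frac{-1 + 0}{5} = \frac{1}{5} \left(-1\right) = - \frac{1}{5} \approx -0.2$)
$\left(f - 6\right) 8 + M 262 = \left(- \frac{1}{5} - 6\right) 8 - 35894 = \left(- \frac{31}{5}\right) 8 - 35894 = - \frac{248}{5} - 35894 = - \frac{179718}{5}$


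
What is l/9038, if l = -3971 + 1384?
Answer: -2587/9038 ≈ -0.28624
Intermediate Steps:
l = -2587
l/9038 = -2587/9038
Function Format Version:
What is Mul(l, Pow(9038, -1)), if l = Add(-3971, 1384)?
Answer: Rational(-2587, 9038) ≈ -0.28624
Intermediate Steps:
l = -2587
Mul(l, Pow(9038, -1)) = Mul(-2587, Pow(9038, -1)) = Mul(-2587, Rational(1, 9038)) = Rational(-2587, 9038)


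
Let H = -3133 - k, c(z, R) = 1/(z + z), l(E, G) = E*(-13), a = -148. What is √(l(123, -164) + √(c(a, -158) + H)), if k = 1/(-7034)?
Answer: √(-108307028275836 + 650645*I*√33953848164370)/260258 ≈ 0.69978 + 39.994*I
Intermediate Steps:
l(E, G) = -13*E
k = -1/7034 ≈ -0.00014217
c(z, R) = 1/(2*z)
H = -22037521/7034 (H = -3133 - 1*(-1/7034) = -3133 + 1/7034 = -22037521/7034 ≈ -3133.0)
√(l(123, -164) + √(c(a, -158) + H)) = √(-13*123 + √((½)/(-148) - 22037521/7034)) = √(-1599 + √((½)*(-1/148) - 22037521/7034)) = √(-1599 + √(-1/296 - 22037521/7034)) = √(-1599 + √(-3261556625/1041032)) = √(-1599 + 5*I*√33953848164370/520516)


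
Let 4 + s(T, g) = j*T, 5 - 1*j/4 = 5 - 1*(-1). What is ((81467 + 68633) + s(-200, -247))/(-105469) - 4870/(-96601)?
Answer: -14063070466/10188410869 ≈ -1.3803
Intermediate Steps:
j = -4 (j = 20 - 4*(5 - 1*(-1)) = 20 - 4*(5 + 1) = 20 - 4*6 = 20 - 24 = -4)
s(T, g) = -4 - 4*T
((81467 + 68633) + s(-200, -247))/(-105469) - 4870/(-96601) = ((81467 + 68633) + (-4 - 4*(-200)))/(-105469) - 4870/(-96601) = (150100 + (-4 + 800))*(-1/105469) - 4870*(-1/96601) = (150100 + 796)*(-1/105469) + 4870/96601 = 150896*(-1/105469) + 4870/96601 = -150896/105469 + 4870/96601 = -14063070466/10188410869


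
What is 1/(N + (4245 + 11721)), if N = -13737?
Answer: 1/2229 ≈ 0.00044863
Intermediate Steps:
1/(N + (4245 + 11721)) = 1/(-13737 + (4245 + 11721)) = 1/(-13737 + 15966) = 1/2229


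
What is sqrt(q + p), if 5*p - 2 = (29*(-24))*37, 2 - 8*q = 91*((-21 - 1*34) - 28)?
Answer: I*sqrt(67290)/4 ≈ 64.851*I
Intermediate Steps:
q = 7555/8 (q = 1/4 - 91*((-21 - 1*34) - 28)/8 = 1/4 - 91*((-21 - 34) - 28)/8 = 1/4 - 91*(-55 - 28)/8 = 1/4 - 91*(-83)/8 = 1/4 - 1/8*(-7553) = 1/4 + 7553/8 = 7555/8 ≈ 944.38)
p = -5150 (p = 2/5 + ((29*(-24))*37)/5 = 2/5 + (-696*37)/5 = 2/5 + (1/5)*(-25752) = 2/5 - 25752/5 = -5150)
sqrt(q + p) = sqrt(7555/8 - 5150) = sqrt(-33645/8) = I*sqrt(67290)/4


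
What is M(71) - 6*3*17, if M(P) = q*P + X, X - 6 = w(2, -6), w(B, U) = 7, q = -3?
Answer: -506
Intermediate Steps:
X = 13 (X = 6 + 7 = 13)
M(P) = 13 - 3*P (M(P) = -3*P + 13 = 13 - 3*P)
M(71) - 6*3*17 = (13 - 3*71) - 6*3*17 = (13 - 213) - 18*17 = -200 - 306 = -506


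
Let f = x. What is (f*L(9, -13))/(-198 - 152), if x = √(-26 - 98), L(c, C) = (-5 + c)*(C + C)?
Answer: 104*I*√31/175 ≈ 3.3088*I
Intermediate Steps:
L(c, C) = 2*C*(-5 + c) (L(c, C) = (-5 + c)*(2*C) = 2*C*(-5 + c))
x = 2*I*√31 (x = √(-124) = 2*I*√31 ≈ 11.136*I)
f = 2*I*√31 ≈ 11.136*I
(f*L(9, -13))/(-198 - 152) = ((2*I*√31)*(2*(-13)*(-5 + 9)))/(-198 - 152) = ((2*I*√31)*(2*(-13)*4))/(-350) = ((2*I*√31)*(-104))*(-1/350) = -208*I*√31*(-1/350) = 104*I*√31/175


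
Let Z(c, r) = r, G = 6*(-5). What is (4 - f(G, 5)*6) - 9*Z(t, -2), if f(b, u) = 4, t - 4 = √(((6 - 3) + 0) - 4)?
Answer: -2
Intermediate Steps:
G = -30
t = 4 + I (t = 4 + √(((6 - 3) + 0) - 4) = 4 + √((3 + 0) - 4) = 4 + √(3 - 4) = 4 + √(-1) = 4 + I ≈ 4.0 + 1.0*I)
(4 - f(G, 5)*6) - 9*Z(t, -2) = (4 - 4*6) - 9*(-2) = (4 - 1*24) + 18 = (4 - 24) + 18 = -20 + 18 = -2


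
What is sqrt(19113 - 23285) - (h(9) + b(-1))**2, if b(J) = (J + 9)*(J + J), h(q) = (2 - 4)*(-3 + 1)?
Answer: -144 + 2*I*sqrt(1043) ≈ -144.0 + 64.591*I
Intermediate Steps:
h(q) = 4 (h(q) = -2*(-2) = 4)
b(J) = 2*J*(9 + J) (b(J) = (9 + J)*(2*J) = 2*J*(9 + J))
sqrt(19113 - 23285) - (h(9) + b(-1))**2 = sqrt(19113 - 23285) - (4 + 2*(-1)*(9 - 1))**2 = sqrt(-4172) - (4 + 2*(-1)*8)**2 = 2*I*sqrt(1043) - (4 - 16)**2 = 2*I*sqrt(1043) - 1*(-12)**2 = 2*I*sqrt(1043) - 1*144 = 2*I*sqrt(1043) - 144 = -144 + 2*I*sqrt(1043)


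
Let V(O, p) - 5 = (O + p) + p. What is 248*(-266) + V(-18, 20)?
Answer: -65941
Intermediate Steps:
V(O, p) = 5 + O + 2*p (V(O, p) = 5 + ((O + p) + p) = 5 + (O + 2*p) = 5 + O + 2*p)
248*(-266) + V(-18, 20) = 248*(-266) + (5 - 18 + 2*20) = -65968 + (5 - 18 + 40) = -65968 + 27 = -65941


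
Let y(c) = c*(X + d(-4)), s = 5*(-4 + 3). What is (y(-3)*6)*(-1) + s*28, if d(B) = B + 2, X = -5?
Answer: -266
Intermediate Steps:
d(B) = 2 + B
s = -5 (s = 5*(-1) = -5)
y(c) = -7*c (y(c) = c*(-5 + (2 - 4)) = c*(-5 - 2) = c*(-7) = -7*c)
(y(-3)*6)*(-1) + s*28 = (-7*(-3)*6)*(-1) - 5*28 = (21*6)*(-1) - 140 = 126*(-1) - 140 = -126 - 140 = -266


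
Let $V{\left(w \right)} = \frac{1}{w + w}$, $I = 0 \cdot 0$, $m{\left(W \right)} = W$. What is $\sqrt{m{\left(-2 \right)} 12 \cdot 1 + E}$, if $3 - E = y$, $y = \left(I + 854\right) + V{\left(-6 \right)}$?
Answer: $\frac{i \sqrt{31497}}{6} \approx 29.579 i$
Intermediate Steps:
$I = 0$
$V{\left(w \right)} = \frac{1}{2 w}$
$y = \frac{10247}{12}$ ($y = \left(0 + 854\right) + \frac{1}{2 \left(-6\right)} = 854 + \frac{1}{2} \left(- \frac{1}{6}\right) = 854 - \frac{1}{12} = \frac{10247}{12} \approx 853.92$)
$E = - \frac{10211}{12}$ ($E = 3 - \frac{10247}{12} = - \frac{10211}{12} \approx -850.92$)
$\sqrt{m{\left(-2 \right)} 12 \cdot 1 + E} = \sqrt{\left(-2\right) 12 \cdot 1 - \frac{10211}{12}} = \sqrt{\left(-24\right) 1 - \frac{10211}{12}} = \sqrt{-24 - \frac{10211}{12}} = \sqrt{- \frac{10499}{12}} = \frac{i \sqrt{31497}}{6}$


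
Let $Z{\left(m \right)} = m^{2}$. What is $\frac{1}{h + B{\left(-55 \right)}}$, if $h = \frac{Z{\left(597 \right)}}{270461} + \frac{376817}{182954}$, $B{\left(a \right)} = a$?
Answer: $- \frac{49481921794}{2554384943847} \approx -0.019371$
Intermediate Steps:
$h = \frac{167120754823}{49481921794}$ ($h = \frac{597^{2}}{270461} + \frac{376817}{182954} = 356409 \cdot \frac{1}{270461} + 376817 \cdot \frac{1}{182954} = \frac{356409}{270461} + \frac{376817}{182954} = \frac{167120754823}{49481921794} \approx 3.3774$)
$\frac{1}{h + B{\left(-55 \right)}} = \frac{1}{\frac{167120754823}{49481921794} - 55} = \frac{1}{- \frac{2554384943847}{49481921794}} = - \frac{49481921794}{2554384943847}$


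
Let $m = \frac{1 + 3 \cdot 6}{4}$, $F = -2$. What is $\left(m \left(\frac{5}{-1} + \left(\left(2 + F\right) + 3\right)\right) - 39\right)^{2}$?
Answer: $\frac{9409}{4} \approx 2352.3$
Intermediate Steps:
$m = \frac{19}{4}$ ($m = \left(1 + 18\right) \frac{1}{4} = 19 \cdot \frac{1}{4} = \frac{19}{4} \approx 4.75$)
$\left(m \left(\frac{5}{-1} + \left(\left(2 + F\right) + 3\right)\right) - 39\right)^{2} = \left(\frac{19 \left(\frac{5}{-1} + \left(\left(2 - 2\right) + 3\right)\right)}{4} - 39\right)^{2} = \left(\frac{19 \left(5 \left(-1\right) + \left(0 + 3\right)\right)}{4} - 39\right)^{2} = \left(\frac{19 \left(-5 + 3\right)}{4} - 39\right)^{2} = \left(\frac{19}{4} \left(-2\right) - 39\right)^{2} = \left(- \frac{19}{2} - 39\right)^{2} = \left(- \frac{97}{2}\right)^{2} = \frac{9409}{4}$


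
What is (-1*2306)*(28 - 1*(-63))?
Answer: -209846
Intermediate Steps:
(-1*2306)*(28 - 1*(-63)) = -2306*(28 + 63) = -2306*91 = -209846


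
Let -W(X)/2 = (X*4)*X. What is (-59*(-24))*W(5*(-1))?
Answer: -283200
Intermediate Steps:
W(X) = -8*X**2 (W(X) = -2*X*4*X = -2*4*X*X = -8*X**2)
(-59*(-24))*W(5*(-1)) = (-59*(-24))*(-8*(5*(-1))**2) = 1416*(-8*(-5)**2) = 1416*(-8*25) = 1416*(-200) = -283200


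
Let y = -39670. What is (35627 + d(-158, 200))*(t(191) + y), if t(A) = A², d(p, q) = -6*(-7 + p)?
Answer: -116771613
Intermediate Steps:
d(p, q) = 42 - 6*p
(35627 + d(-158, 200))*(t(191) + y) = (35627 + (42 - 6*(-158)))*(191² - 39670) = (35627 + (42 + 948))*(36481 - 39670) = (35627 + 990)*(-3189) = 36617*(-3189) = -116771613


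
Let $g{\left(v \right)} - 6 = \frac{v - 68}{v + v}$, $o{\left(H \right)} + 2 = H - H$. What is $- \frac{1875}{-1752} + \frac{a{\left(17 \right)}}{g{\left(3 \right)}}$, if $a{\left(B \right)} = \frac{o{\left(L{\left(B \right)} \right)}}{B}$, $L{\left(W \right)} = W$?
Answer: $\frac{315133}{287912} \approx 1.0945$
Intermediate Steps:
$o{\left(H \right)} = -2$ ($o{\left(H \right)} = -2 + \left(H - H\right) = -2 + 0 = -2$)
$a{\left(B \right)} = - \frac{2}{B}$
$g{\left(v \right)} = 6 + \frac{-68 + v}{2 v}$ ($g{\left(v \right)} = 6 + \frac{v - 68}{v + v} = 6 + \frac{-68 + v}{2 v}$)
$- \frac{1875}{-1752} + \frac{a{\left(17 \right)}}{g{\left(3 \right)}} = - \frac{1875}{-1752} + \frac{\left(-2\right) \frac{1}{17}}{\frac{13}{2} - \frac{34}{3}} = \left(-1875\right) \left(- \frac{1}{1752}\right) + \frac{\left(-2\right) \frac{1}{17}}{\frac{13}{2} - \frac{34}{3}} = \frac{625}{584} - \frac{2}{17 \left(\frac{13}{2} - \frac{34}{3}\right)} = \frac{625}{584} - \frac{2}{17 \left(- \frac{29}{6}\right)} = \frac{625}{584} - - \frac{12}{493} = \frac{625}{584} + \frac{12}{493} = \frac{315133}{287912}$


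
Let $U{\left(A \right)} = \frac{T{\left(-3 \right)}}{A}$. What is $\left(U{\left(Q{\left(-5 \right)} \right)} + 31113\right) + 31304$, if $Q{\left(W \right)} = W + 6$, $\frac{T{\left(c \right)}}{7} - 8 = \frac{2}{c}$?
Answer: $\frac{187405}{3} \approx 62468.0$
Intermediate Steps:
$T{\left(c \right)} = 56 + \frac{14}{c}$ ($T{\left(c \right)} = 56 + 7 \frac{2}{c} = 56 + \frac{14}{c}$)
$Q{\left(W \right)} = 6 + W$
$U{\left(A \right)} = \frac{154}{3 A}$ ($U{\left(A \right)} = \frac{56 + \frac{14}{-3}}{A} = \frac{56 + 14 \left(- \frac{1}{3}\right)}{A} = \frac{56 - \frac{14}{3}}{A} = \frac{154}{3 A}$)
$\left(U{\left(Q{\left(-5 \right)} \right)} + 31113\right) + 31304 = \left(\frac{154}{3 \left(6 - 5\right)} + 31113\right) + 31304 = \left(\frac{154}{3 \cdot 1} + 31113\right) + 31304 = \left(\frac{154}{3} \cdot 1 + 31113\right) + 31304 = \left(\frac{154}{3} + 31113\right) + 31304 = \frac{93493}{3} + 31304 = \frac{187405}{3}$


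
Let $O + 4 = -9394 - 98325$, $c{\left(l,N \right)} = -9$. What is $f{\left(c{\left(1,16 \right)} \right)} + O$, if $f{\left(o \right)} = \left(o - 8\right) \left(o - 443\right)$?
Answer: $-100039$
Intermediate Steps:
$O = -107723$ ($O = -4 - 107719 = -107723$)
$f{\left(o \right)} = \left(-443 + o\right) \left(-8 + o\right)$ ($f{\left(o \right)} = \left(-8 + o\right) \left(-443 + o\right) = \left(-443 + o\right) \left(-8 + o\right)$)
$f{\left(c{\left(1,16 \right)} \right)} + O = \left(3544 + \left(-9\right)^{2} - -4059\right) - 107723 = \left(3544 + 81 + 4059\right) - 107723 = 7684 - 107723 = -100039$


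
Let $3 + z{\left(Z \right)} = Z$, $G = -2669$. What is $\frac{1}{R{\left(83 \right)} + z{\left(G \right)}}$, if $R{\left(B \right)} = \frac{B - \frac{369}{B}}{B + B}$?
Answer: $- \frac{6889}{18404148} \approx -0.00037432$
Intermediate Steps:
$z{\left(Z \right)} = -3 + Z$
$R{\left(B \right)} = \frac{B - \frac{369}{B}}{2 B}$
$\frac{1}{R{\left(83 \right)} + z{\left(G \right)}} = \frac{1}{\frac{-369 + 83^{2}}{2 \cdot 6889} - 2672} = \frac{1}{\frac{1}{2} \cdot \frac{1}{6889} \left(-369 + 6889\right) - 2672} = \frac{1}{\frac{1}{2} \cdot \frac{1}{6889} \cdot 6520 - 2672} = \frac{1}{\frac{3260}{6889} - 2672} = \frac{1}{- \frac{18404148}{6889}} = - \frac{6889}{18404148}$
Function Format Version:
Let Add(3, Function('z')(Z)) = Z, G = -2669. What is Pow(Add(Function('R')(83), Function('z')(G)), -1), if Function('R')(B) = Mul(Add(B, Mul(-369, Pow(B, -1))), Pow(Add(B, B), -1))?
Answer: Rational(-6889, 18404148) ≈ -0.00037432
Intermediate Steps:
Function('z')(Z) = Add(-3, Z)
Function('R')(B) = Mul(Rational(1, 2), Pow(B, -1), Add(B, Mul(-369, Pow(B, -1)))) (Function('R')(B) = Mul(Add(B, Mul(-369, Pow(B, -1))), Pow(Mul(2, B), -1)) = Mul(Add(B, Mul(-369, Pow(B, -1))), Mul(Rational(1, 2), Pow(B, -1))) = Mul(Rational(1, 2), Pow(B, -1), Add(B, Mul(-369, Pow(B, -1)))))
Pow(Add(Function('R')(83), Function('z')(G)), -1) = Pow(Add(Mul(Rational(1, 2), Pow(83, -2), Add(-369, Pow(83, 2))), Add(-3, -2669)), -1) = Pow(Add(Mul(Rational(1, 2), Rational(1, 6889), Add(-369, 6889)), -2672), -1) = Pow(Add(Mul(Rational(1, 2), Rational(1, 6889), 6520), -2672), -1) = Pow(Add(Rational(3260, 6889), -2672), -1) = Pow(Rational(-18404148, 6889), -1) = Rational(-6889, 18404148)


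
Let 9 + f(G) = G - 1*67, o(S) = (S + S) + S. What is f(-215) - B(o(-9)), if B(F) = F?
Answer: -264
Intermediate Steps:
o(S) = 3*S (o(S) = 2*S + S = 3*S)
f(G) = -76 + G (f(G) = -9 + (G - 1*67) = -9 + (G - 67) = -9 + (-67 + G) = -76 + G)
f(-215) - B(o(-9)) = (-76 - 215) - 3*(-9) = -291 - 1*(-27) = -291 + 27 = -264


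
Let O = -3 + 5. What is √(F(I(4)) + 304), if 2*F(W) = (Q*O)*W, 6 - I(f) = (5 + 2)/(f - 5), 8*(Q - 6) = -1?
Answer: √6086/4 ≈ 19.503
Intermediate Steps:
Q = 47/8 (Q = 6 + (⅛)*(-1) = 6 - ⅛ = 47/8 ≈ 5.8750)
O = 2
I(f) = 6 - 7/(-5 + f) (I(f) = 6 - (5 + 2)/(f - 5) = 6 - 7/(-5 + f))
F(W) = 47*W/8 (F(W) = (((47/8)*2)*W)/2 = (47*W/4)/2 = 47*W/8)
√(F(I(4)) + 304) = √(47*((-37 + 6*4)/(-5 + 4))/8 + 304) = √(47*((-37 + 24)/(-1))/8 + 304) = √(47*(-1*(-13))/8 + 304) = √((47/8)*13 + 304) = √(611/8 + 304) = √(3043/8) = √6086/4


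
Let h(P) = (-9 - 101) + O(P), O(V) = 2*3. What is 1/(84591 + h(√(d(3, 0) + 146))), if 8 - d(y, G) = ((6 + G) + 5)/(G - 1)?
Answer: 1/84487 ≈ 1.1836e-5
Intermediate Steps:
d(y, G) = 8 - (11 + G)/(-1 + G) (d(y, G) = 8 - ((6 + G) + 5)/(G - 1) = 8 - (11 + G)/(-1 + G))
O(V) = 6
h(P) = -104 (h(P) = (-9 - 101) + 6 = -110 + 6 = -104)
1/(84591 + h(√(d(3, 0) + 146))) = 1/(84591 - 104) = 1/84487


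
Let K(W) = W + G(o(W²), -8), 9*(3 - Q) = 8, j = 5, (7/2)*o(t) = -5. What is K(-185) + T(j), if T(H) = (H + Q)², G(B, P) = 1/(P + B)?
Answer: -239747/1782 ≈ -134.54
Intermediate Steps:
o(t) = -10/7 (o(t) = (2/7)*(-5) = -10/7)
Q = 19/9 (Q = 3 - ⅑*8 = 3 - 8/9 = 19/9 ≈ 2.1111)
G(B, P) = 1/(B + P)
T(H) = (19/9 + H)² (T(H) = (H + 19/9)² = (19/9 + H)²)
K(W) = -7/66 + W (K(W) = W + 1/(-10/7 - 8) = W + 1/(-66/7) = W - 7/66 = -7/66 + W)
K(-185) + T(j) = (-7/66 - 185) + (19 + 9*5)²/81 = -12217/66 + (19 + 45)²/81 = -12217/66 + (1/81)*64² = -12217/66 + (1/81)*4096 = -12217/66 + 4096/81 = -239747/1782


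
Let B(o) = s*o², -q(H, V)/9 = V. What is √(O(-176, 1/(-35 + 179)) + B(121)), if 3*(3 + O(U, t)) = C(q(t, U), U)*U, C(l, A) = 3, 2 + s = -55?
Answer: 2*I*√208679 ≈ 913.63*I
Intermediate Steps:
s = -57 (s = -2 - 55 = -57)
q(H, V) = -9*V
B(o) = -57*o²
O(U, t) = -3 + U (O(U, t) = -3 + (3*U)/3 = -3 + U)
√(O(-176, 1/(-35 + 179)) + B(121)) = √((-3 - 176) - 57*121²) = √(-179 - 57*14641) = √(-179 - 834537) = √(-834716) = 2*I*√208679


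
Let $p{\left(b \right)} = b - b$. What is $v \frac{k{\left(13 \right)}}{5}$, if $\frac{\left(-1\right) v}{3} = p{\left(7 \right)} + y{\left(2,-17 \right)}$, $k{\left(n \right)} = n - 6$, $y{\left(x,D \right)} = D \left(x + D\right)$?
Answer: $-1071$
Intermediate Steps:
$y{\left(x,D \right)} = D \left(D + x\right)$
$p{\left(b \right)} = 0$
$k{\left(n \right)} = -6 + n$ ($k{\left(n \right)} = n - 6 = -6 + n$)
$v = -765$ ($v = - 3 \left(0 - 17 \left(-17 + 2\right)\right) = - 3 \left(0 - -255\right) = - 3 \left(0 + 255\right) = \left(-3\right) 255 = -765$)
$v \frac{k{\left(13 \right)}}{5} = - 765 \frac{-6 + 13}{5} = - 765 \cdot 7 \cdot \frac{1}{5} = \left(-765\right) \frac{7}{5} = -1071$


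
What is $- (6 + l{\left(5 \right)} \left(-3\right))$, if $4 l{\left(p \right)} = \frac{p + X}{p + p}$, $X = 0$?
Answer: $- \frac{45}{8} \approx -5.625$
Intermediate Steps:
$l{\left(p \right)} = \frac{1}{8}$ ($l{\left(p \right)} = \frac{\left(p + 0\right) \frac{1}{p + p}}{4} = \frac{p \frac{1}{2 p}}{4} = \frac{1}{4} \cdot \frac{1}{2} = \frac{1}{8}$)
$- (6 + l{\left(5 \right)} \left(-3\right)) = - (6 + \frac{1}{8} \left(-3\right)) = - (6 - \frac{3}{8}) = \left(-1\right) \frac{45}{8} = - \frac{45}{8}$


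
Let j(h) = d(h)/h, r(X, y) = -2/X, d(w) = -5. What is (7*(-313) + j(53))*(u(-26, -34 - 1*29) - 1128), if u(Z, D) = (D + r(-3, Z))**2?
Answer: -2881948576/477 ≈ -6.0418e+6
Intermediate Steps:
j(h) = -5/h
u(Z, D) = (2/3 + D)**2 (u(Z, D) = (D - 2/(-3))**2 = (D - 2*(-1/3))**2 = (D + 2/3)**2 = (2/3 + D)**2)
(7*(-313) + j(53))*(u(-26, -34 - 1*29) - 1128) = (7*(-313) - 5/53)*((2 + 3*(-34 - 1*29))**2/9 - 1128) = (-2191 - 5*1/53)*((2 + 3*(-34 - 29))**2/9 - 1128) = (-2191 - 5/53)*((2 + 3*(-63))**2/9 - 1128) = -116128*((2 - 189)**2/9 - 1128)/53 = -116128*((1/9)*(-187)**2 - 1128)/53 = -116128*((1/9)*34969 - 1128)/53 = -116128*(34969/9 - 1128)/53 = -116128/53*24817/9 = -2881948576/477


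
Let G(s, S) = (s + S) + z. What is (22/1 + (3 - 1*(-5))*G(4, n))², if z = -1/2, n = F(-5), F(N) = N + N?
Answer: 900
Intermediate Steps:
F(N) = 2*N
n = -10 (n = 2*(-5) = -10)
z = -½ (z = -1*½ = -½ ≈ -0.50000)
G(s, S) = -½ + S + s (G(s, S) = (s + S) - ½ = (S + s) - ½ = -½ + S + s)
(22/1 + (3 - 1*(-5))*G(4, n))² = (22/1 + (3 - 1*(-5))*(-½ - 10 + 4))² = (22*1 + (3 + 5)*(-13/2))² = (22 + 8*(-13/2))² = (22 - 52)² = (-30)² = 900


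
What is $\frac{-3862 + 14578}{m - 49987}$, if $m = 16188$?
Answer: $- \frac{10716}{33799} \approx -0.31705$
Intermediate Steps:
$\frac{-3862 + 14578}{m - 49987} = \frac{-3862 + 14578}{16188 - 49987} = \frac{10716}{-33799} = 10716 \left(- \frac{1}{33799}\right) = - \frac{10716}{33799}$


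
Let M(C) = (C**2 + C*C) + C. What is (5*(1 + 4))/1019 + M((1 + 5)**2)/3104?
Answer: 688883/790744 ≈ 0.87118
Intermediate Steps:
M(C) = C + 2*C**2 (M(C) = (C**2 + C**2) + C = 2*C**2 + C = C + 2*C**2)
(5*(1 + 4))/1019 + M((1 + 5)**2)/3104 = (5*(1 + 4))/1019 + ((1 + 5)**2*(1 + 2*(1 + 5)**2))/3104 = (5*5)*(1/1019) + (6**2*(1 + 2*6**2))*(1/3104) = 25*(1/1019) + (36*(1 + 2*36))*(1/3104) = 25/1019 + (36*(1 + 72))*(1/3104) = 25/1019 + (36*73)*(1/3104) = 25/1019 + 2628*(1/3104) = 25/1019 + 657/776 = 688883/790744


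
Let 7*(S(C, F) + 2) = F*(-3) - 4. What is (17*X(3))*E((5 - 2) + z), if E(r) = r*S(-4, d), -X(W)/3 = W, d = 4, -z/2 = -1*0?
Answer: 13770/7 ≈ 1967.1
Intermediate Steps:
z = 0 (z = -(-2)*0 = -2*0 = 0)
X(W) = -3*W
S(C, F) = -18/7 - 3*F/7 (S(C, F) = -2 + (F*(-3) - 4)/7 = -2 + (-3*F - 4)/7 = -2 + (-4 - 3*F)/7 = -2 + (-4/7 - 3*F/7) = -18/7 - 3*F/7)
E(r) = -30*r/7 (E(r) = r*(-18/7 - 3/7*4) = r*(-18/7 - 12/7) = r*(-30/7) = -30*r/7)
(17*X(3))*E((5 - 2) + z) = (17*(-3*3))*(-30*((5 - 2) + 0)/7) = (17*(-9))*(-30*(3 + 0)/7) = -(-4590)*3/7 = -153*(-90/7) = 13770/7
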